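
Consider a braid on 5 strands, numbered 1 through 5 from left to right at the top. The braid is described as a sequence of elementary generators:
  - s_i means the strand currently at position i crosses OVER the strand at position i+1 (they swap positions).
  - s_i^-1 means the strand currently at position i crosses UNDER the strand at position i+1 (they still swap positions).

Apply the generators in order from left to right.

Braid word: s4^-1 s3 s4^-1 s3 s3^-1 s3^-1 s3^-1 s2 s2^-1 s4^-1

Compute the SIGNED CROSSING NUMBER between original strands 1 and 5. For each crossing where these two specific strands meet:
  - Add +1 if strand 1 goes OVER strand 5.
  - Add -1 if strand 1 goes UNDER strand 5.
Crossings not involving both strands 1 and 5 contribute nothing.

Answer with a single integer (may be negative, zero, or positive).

Answer: 0

Derivation:
Gen 1: crossing 4x5. Both 1&5? no. Sum: 0
Gen 2: crossing 3x5. Both 1&5? no. Sum: 0
Gen 3: crossing 3x4. Both 1&5? no. Sum: 0
Gen 4: crossing 5x4. Both 1&5? no. Sum: 0
Gen 5: crossing 4x5. Both 1&5? no. Sum: 0
Gen 6: crossing 5x4. Both 1&5? no. Sum: 0
Gen 7: crossing 4x5. Both 1&5? no. Sum: 0
Gen 8: crossing 2x5. Both 1&5? no. Sum: 0
Gen 9: crossing 5x2. Both 1&5? no. Sum: 0
Gen 10: crossing 4x3. Both 1&5? no. Sum: 0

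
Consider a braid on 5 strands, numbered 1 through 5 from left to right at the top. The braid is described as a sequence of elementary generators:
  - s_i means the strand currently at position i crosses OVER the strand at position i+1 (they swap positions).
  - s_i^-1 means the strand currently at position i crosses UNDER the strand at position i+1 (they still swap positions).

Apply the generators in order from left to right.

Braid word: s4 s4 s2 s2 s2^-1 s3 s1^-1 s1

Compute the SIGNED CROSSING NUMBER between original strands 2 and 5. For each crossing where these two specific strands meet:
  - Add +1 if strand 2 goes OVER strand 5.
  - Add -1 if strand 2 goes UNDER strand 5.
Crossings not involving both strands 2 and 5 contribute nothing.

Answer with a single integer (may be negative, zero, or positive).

Gen 1: crossing 4x5. Both 2&5? no. Sum: 0
Gen 2: crossing 5x4. Both 2&5? no. Sum: 0
Gen 3: crossing 2x3. Both 2&5? no. Sum: 0
Gen 4: crossing 3x2. Both 2&5? no. Sum: 0
Gen 5: crossing 2x3. Both 2&5? no. Sum: 0
Gen 6: crossing 2x4. Both 2&5? no. Sum: 0
Gen 7: crossing 1x3. Both 2&5? no. Sum: 0
Gen 8: crossing 3x1. Both 2&5? no. Sum: 0

Answer: 0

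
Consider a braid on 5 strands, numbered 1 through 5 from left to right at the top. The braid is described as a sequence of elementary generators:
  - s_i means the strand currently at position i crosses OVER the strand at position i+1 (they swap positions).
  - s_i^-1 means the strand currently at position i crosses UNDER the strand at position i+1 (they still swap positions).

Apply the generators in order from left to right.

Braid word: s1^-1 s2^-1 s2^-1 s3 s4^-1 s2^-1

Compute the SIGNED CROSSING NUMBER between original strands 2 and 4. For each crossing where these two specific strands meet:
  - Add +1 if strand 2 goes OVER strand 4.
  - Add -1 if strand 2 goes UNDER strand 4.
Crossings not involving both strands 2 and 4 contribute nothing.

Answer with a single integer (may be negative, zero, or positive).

Answer: 0

Derivation:
Gen 1: crossing 1x2. Both 2&4? no. Sum: 0
Gen 2: crossing 1x3. Both 2&4? no. Sum: 0
Gen 3: crossing 3x1. Both 2&4? no. Sum: 0
Gen 4: crossing 3x4. Both 2&4? no. Sum: 0
Gen 5: crossing 3x5. Both 2&4? no. Sum: 0
Gen 6: crossing 1x4. Both 2&4? no. Sum: 0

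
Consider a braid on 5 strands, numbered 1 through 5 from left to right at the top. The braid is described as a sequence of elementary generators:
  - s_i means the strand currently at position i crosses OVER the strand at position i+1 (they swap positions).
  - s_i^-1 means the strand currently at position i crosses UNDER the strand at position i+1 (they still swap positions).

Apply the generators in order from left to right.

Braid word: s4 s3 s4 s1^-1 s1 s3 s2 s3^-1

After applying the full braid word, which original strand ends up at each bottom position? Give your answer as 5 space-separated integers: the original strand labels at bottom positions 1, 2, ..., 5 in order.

Gen 1 (s4): strand 4 crosses over strand 5. Perm now: [1 2 3 5 4]
Gen 2 (s3): strand 3 crosses over strand 5. Perm now: [1 2 5 3 4]
Gen 3 (s4): strand 3 crosses over strand 4. Perm now: [1 2 5 4 3]
Gen 4 (s1^-1): strand 1 crosses under strand 2. Perm now: [2 1 5 4 3]
Gen 5 (s1): strand 2 crosses over strand 1. Perm now: [1 2 5 4 3]
Gen 6 (s3): strand 5 crosses over strand 4. Perm now: [1 2 4 5 3]
Gen 7 (s2): strand 2 crosses over strand 4. Perm now: [1 4 2 5 3]
Gen 8 (s3^-1): strand 2 crosses under strand 5. Perm now: [1 4 5 2 3]

Answer: 1 4 5 2 3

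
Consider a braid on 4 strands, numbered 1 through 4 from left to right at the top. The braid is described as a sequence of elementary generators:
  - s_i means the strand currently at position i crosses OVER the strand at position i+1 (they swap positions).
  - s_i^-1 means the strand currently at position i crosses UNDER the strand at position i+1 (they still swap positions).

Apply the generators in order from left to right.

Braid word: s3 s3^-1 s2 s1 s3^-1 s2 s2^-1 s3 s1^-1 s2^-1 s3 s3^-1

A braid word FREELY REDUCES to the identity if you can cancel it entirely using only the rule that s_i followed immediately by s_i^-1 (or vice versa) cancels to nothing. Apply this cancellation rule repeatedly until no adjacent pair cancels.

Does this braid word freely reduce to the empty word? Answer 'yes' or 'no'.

Answer: yes

Derivation:
Gen 1 (s3): push. Stack: [s3]
Gen 2 (s3^-1): cancels prior s3. Stack: []
Gen 3 (s2): push. Stack: [s2]
Gen 4 (s1): push. Stack: [s2 s1]
Gen 5 (s3^-1): push. Stack: [s2 s1 s3^-1]
Gen 6 (s2): push. Stack: [s2 s1 s3^-1 s2]
Gen 7 (s2^-1): cancels prior s2. Stack: [s2 s1 s3^-1]
Gen 8 (s3): cancels prior s3^-1. Stack: [s2 s1]
Gen 9 (s1^-1): cancels prior s1. Stack: [s2]
Gen 10 (s2^-1): cancels prior s2. Stack: []
Gen 11 (s3): push. Stack: [s3]
Gen 12 (s3^-1): cancels prior s3. Stack: []
Reduced word: (empty)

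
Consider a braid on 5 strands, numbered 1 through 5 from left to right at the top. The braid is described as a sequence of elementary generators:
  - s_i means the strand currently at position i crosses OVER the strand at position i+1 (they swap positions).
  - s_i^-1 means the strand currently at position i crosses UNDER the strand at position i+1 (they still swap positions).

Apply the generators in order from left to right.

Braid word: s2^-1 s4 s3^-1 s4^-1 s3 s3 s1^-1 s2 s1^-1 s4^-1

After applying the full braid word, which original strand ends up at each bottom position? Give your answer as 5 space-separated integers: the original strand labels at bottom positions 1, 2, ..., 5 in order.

Answer: 5 3 1 2 4

Derivation:
Gen 1 (s2^-1): strand 2 crosses under strand 3. Perm now: [1 3 2 4 5]
Gen 2 (s4): strand 4 crosses over strand 5. Perm now: [1 3 2 5 4]
Gen 3 (s3^-1): strand 2 crosses under strand 5. Perm now: [1 3 5 2 4]
Gen 4 (s4^-1): strand 2 crosses under strand 4. Perm now: [1 3 5 4 2]
Gen 5 (s3): strand 5 crosses over strand 4. Perm now: [1 3 4 5 2]
Gen 6 (s3): strand 4 crosses over strand 5. Perm now: [1 3 5 4 2]
Gen 7 (s1^-1): strand 1 crosses under strand 3. Perm now: [3 1 5 4 2]
Gen 8 (s2): strand 1 crosses over strand 5. Perm now: [3 5 1 4 2]
Gen 9 (s1^-1): strand 3 crosses under strand 5. Perm now: [5 3 1 4 2]
Gen 10 (s4^-1): strand 4 crosses under strand 2. Perm now: [5 3 1 2 4]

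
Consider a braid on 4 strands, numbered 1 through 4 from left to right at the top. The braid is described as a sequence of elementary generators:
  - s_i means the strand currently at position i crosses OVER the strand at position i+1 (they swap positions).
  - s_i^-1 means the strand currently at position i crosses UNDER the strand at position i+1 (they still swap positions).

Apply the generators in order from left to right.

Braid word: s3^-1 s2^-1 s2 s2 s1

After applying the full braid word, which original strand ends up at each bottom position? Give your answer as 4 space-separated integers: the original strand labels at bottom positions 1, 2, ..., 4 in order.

Answer: 4 1 2 3

Derivation:
Gen 1 (s3^-1): strand 3 crosses under strand 4. Perm now: [1 2 4 3]
Gen 2 (s2^-1): strand 2 crosses under strand 4. Perm now: [1 4 2 3]
Gen 3 (s2): strand 4 crosses over strand 2. Perm now: [1 2 4 3]
Gen 4 (s2): strand 2 crosses over strand 4. Perm now: [1 4 2 3]
Gen 5 (s1): strand 1 crosses over strand 4. Perm now: [4 1 2 3]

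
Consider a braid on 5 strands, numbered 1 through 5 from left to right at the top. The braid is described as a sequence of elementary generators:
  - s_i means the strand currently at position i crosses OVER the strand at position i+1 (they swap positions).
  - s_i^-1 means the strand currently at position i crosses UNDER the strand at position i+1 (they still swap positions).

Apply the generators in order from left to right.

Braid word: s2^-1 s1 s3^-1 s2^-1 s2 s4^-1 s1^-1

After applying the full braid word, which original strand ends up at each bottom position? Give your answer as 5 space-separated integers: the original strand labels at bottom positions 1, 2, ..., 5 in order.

Answer: 1 3 4 5 2

Derivation:
Gen 1 (s2^-1): strand 2 crosses under strand 3. Perm now: [1 3 2 4 5]
Gen 2 (s1): strand 1 crosses over strand 3. Perm now: [3 1 2 4 5]
Gen 3 (s3^-1): strand 2 crosses under strand 4. Perm now: [3 1 4 2 5]
Gen 4 (s2^-1): strand 1 crosses under strand 4. Perm now: [3 4 1 2 5]
Gen 5 (s2): strand 4 crosses over strand 1. Perm now: [3 1 4 2 5]
Gen 6 (s4^-1): strand 2 crosses under strand 5. Perm now: [3 1 4 5 2]
Gen 7 (s1^-1): strand 3 crosses under strand 1. Perm now: [1 3 4 5 2]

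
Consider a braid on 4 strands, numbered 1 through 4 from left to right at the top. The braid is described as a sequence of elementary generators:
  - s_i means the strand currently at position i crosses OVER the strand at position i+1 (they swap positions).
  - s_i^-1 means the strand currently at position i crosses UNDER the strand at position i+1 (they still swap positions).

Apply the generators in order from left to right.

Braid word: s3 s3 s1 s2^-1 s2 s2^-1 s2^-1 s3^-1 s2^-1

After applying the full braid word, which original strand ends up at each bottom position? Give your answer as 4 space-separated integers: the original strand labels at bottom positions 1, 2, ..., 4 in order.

Answer: 2 4 1 3

Derivation:
Gen 1 (s3): strand 3 crosses over strand 4. Perm now: [1 2 4 3]
Gen 2 (s3): strand 4 crosses over strand 3. Perm now: [1 2 3 4]
Gen 3 (s1): strand 1 crosses over strand 2. Perm now: [2 1 3 4]
Gen 4 (s2^-1): strand 1 crosses under strand 3. Perm now: [2 3 1 4]
Gen 5 (s2): strand 3 crosses over strand 1. Perm now: [2 1 3 4]
Gen 6 (s2^-1): strand 1 crosses under strand 3. Perm now: [2 3 1 4]
Gen 7 (s2^-1): strand 3 crosses under strand 1. Perm now: [2 1 3 4]
Gen 8 (s3^-1): strand 3 crosses under strand 4. Perm now: [2 1 4 3]
Gen 9 (s2^-1): strand 1 crosses under strand 4. Perm now: [2 4 1 3]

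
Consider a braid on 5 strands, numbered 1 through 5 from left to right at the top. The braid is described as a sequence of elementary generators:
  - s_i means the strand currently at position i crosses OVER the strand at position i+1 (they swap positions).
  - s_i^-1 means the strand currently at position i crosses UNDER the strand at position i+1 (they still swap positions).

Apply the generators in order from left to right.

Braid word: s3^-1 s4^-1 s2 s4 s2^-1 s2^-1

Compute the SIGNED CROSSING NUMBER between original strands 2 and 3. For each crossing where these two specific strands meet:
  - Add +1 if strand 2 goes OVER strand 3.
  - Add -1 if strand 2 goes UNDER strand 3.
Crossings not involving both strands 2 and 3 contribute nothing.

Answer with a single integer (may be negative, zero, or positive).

Gen 1: crossing 3x4. Both 2&3? no. Sum: 0
Gen 2: crossing 3x5. Both 2&3? no. Sum: 0
Gen 3: crossing 2x4. Both 2&3? no. Sum: 0
Gen 4: crossing 5x3. Both 2&3? no. Sum: 0
Gen 5: crossing 4x2. Both 2&3? no. Sum: 0
Gen 6: crossing 2x4. Both 2&3? no. Sum: 0

Answer: 0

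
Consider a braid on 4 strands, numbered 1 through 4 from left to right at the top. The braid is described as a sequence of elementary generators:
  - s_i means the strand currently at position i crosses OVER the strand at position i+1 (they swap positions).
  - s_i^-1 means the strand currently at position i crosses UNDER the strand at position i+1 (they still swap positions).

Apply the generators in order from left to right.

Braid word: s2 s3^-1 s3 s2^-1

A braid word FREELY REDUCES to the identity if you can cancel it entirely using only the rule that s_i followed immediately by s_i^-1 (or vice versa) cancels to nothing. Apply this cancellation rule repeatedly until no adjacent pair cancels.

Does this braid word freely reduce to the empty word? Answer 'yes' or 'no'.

Answer: yes

Derivation:
Gen 1 (s2): push. Stack: [s2]
Gen 2 (s3^-1): push. Stack: [s2 s3^-1]
Gen 3 (s3): cancels prior s3^-1. Stack: [s2]
Gen 4 (s2^-1): cancels prior s2. Stack: []
Reduced word: (empty)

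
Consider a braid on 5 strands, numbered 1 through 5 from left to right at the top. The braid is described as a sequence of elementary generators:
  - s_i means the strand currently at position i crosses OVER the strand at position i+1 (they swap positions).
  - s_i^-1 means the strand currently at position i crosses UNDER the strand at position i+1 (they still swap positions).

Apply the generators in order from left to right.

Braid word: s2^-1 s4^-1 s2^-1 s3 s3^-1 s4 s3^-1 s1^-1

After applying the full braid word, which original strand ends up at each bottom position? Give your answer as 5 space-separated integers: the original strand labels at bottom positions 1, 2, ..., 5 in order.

Gen 1 (s2^-1): strand 2 crosses under strand 3. Perm now: [1 3 2 4 5]
Gen 2 (s4^-1): strand 4 crosses under strand 5. Perm now: [1 3 2 5 4]
Gen 3 (s2^-1): strand 3 crosses under strand 2. Perm now: [1 2 3 5 4]
Gen 4 (s3): strand 3 crosses over strand 5. Perm now: [1 2 5 3 4]
Gen 5 (s3^-1): strand 5 crosses under strand 3. Perm now: [1 2 3 5 4]
Gen 6 (s4): strand 5 crosses over strand 4. Perm now: [1 2 3 4 5]
Gen 7 (s3^-1): strand 3 crosses under strand 4. Perm now: [1 2 4 3 5]
Gen 8 (s1^-1): strand 1 crosses under strand 2. Perm now: [2 1 4 3 5]

Answer: 2 1 4 3 5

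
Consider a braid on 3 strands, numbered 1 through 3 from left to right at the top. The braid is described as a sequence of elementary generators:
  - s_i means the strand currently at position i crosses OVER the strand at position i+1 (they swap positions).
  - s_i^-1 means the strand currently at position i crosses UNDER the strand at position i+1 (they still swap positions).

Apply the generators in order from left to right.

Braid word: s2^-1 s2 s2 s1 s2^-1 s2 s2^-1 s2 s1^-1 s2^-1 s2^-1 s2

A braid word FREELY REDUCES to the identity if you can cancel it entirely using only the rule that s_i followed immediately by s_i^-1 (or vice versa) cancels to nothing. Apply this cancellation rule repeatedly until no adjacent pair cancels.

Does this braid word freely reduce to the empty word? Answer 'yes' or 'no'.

Gen 1 (s2^-1): push. Stack: [s2^-1]
Gen 2 (s2): cancels prior s2^-1. Stack: []
Gen 3 (s2): push. Stack: [s2]
Gen 4 (s1): push. Stack: [s2 s1]
Gen 5 (s2^-1): push. Stack: [s2 s1 s2^-1]
Gen 6 (s2): cancels prior s2^-1. Stack: [s2 s1]
Gen 7 (s2^-1): push. Stack: [s2 s1 s2^-1]
Gen 8 (s2): cancels prior s2^-1. Stack: [s2 s1]
Gen 9 (s1^-1): cancels prior s1. Stack: [s2]
Gen 10 (s2^-1): cancels prior s2. Stack: []
Gen 11 (s2^-1): push. Stack: [s2^-1]
Gen 12 (s2): cancels prior s2^-1. Stack: []
Reduced word: (empty)

Answer: yes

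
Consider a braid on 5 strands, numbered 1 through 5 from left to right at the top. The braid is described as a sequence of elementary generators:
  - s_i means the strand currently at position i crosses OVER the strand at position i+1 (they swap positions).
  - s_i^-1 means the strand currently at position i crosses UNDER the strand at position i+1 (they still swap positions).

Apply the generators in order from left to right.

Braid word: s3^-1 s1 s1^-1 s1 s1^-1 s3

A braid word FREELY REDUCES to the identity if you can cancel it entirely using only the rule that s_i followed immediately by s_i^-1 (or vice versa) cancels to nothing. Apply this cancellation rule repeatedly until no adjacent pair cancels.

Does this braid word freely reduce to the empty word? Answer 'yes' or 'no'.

Answer: yes

Derivation:
Gen 1 (s3^-1): push. Stack: [s3^-1]
Gen 2 (s1): push. Stack: [s3^-1 s1]
Gen 3 (s1^-1): cancels prior s1. Stack: [s3^-1]
Gen 4 (s1): push. Stack: [s3^-1 s1]
Gen 5 (s1^-1): cancels prior s1. Stack: [s3^-1]
Gen 6 (s3): cancels prior s3^-1. Stack: []
Reduced word: (empty)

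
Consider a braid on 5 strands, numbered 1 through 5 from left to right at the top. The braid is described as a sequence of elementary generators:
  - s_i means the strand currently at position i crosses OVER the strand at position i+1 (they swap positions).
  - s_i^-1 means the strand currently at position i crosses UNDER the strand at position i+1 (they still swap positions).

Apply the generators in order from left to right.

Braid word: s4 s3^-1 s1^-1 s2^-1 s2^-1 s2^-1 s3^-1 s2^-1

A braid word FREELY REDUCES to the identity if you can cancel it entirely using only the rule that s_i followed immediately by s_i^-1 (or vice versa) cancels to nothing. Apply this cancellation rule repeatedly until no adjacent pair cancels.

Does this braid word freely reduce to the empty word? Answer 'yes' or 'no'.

Gen 1 (s4): push. Stack: [s4]
Gen 2 (s3^-1): push. Stack: [s4 s3^-1]
Gen 3 (s1^-1): push. Stack: [s4 s3^-1 s1^-1]
Gen 4 (s2^-1): push. Stack: [s4 s3^-1 s1^-1 s2^-1]
Gen 5 (s2^-1): push. Stack: [s4 s3^-1 s1^-1 s2^-1 s2^-1]
Gen 6 (s2^-1): push. Stack: [s4 s3^-1 s1^-1 s2^-1 s2^-1 s2^-1]
Gen 7 (s3^-1): push. Stack: [s4 s3^-1 s1^-1 s2^-1 s2^-1 s2^-1 s3^-1]
Gen 8 (s2^-1): push. Stack: [s4 s3^-1 s1^-1 s2^-1 s2^-1 s2^-1 s3^-1 s2^-1]
Reduced word: s4 s3^-1 s1^-1 s2^-1 s2^-1 s2^-1 s3^-1 s2^-1

Answer: no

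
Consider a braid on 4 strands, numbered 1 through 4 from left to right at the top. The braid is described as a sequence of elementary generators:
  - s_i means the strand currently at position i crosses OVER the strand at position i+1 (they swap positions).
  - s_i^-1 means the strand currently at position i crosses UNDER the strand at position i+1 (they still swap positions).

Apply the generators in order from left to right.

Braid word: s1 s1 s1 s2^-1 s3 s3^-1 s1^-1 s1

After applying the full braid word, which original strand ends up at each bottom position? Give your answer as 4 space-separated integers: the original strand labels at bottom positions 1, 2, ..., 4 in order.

Gen 1 (s1): strand 1 crosses over strand 2. Perm now: [2 1 3 4]
Gen 2 (s1): strand 2 crosses over strand 1. Perm now: [1 2 3 4]
Gen 3 (s1): strand 1 crosses over strand 2. Perm now: [2 1 3 4]
Gen 4 (s2^-1): strand 1 crosses under strand 3. Perm now: [2 3 1 4]
Gen 5 (s3): strand 1 crosses over strand 4. Perm now: [2 3 4 1]
Gen 6 (s3^-1): strand 4 crosses under strand 1. Perm now: [2 3 1 4]
Gen 7 (s1^-1): strand 2 crosses under strand 3. Perm now: [3 2 1 4]
Gen 8 (s1): strand 3 crosses over strand 2. Perm now: [2 3 1 4]

Answer: 2 3 1 4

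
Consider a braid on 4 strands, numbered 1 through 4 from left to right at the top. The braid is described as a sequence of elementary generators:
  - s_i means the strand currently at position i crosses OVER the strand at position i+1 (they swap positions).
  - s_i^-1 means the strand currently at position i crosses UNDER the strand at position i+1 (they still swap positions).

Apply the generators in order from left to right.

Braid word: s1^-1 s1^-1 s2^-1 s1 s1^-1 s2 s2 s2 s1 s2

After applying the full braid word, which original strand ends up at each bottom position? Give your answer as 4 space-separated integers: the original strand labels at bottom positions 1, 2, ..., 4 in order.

Gen 1 (s1^-1): strand 1 crosses under strand 2. Perm now: [2 1 3 4]
Gen 2 (s1^-1): strand 2 crosses under strand 1. Perm now: [1 2 3 4]
Gen 3 (s2^-1): strand 2 crosses under strand 3. Perm now: [1 3 2 4]
Gen 4 (s1): strand 1 crosses over strand 3. Perm now: [3 1 2 4]
Gen 5 (s1^-1): strand 3 crosses under strand 1. Perm now: [1 3 2 4]
Gen 6 (s2): strand 3 crosses over strand 2. Perm now: [1 2 3 4]
Gen 7 (s2): strand 2 crosses over strand 3. Perm now: [1 3 2 4]
Gen 8 (s2): strand 3 crosses over strand 2. Perm now: [1 2 3 4]
Gen 9 (s1): strand 1 crosses over strand 2. Perm now: [2 1 3 4]
Gen 10 (s2): strand 1 crosses over strand 3. Perm now: [2 3 1 4]

Answer: 2 3 1 4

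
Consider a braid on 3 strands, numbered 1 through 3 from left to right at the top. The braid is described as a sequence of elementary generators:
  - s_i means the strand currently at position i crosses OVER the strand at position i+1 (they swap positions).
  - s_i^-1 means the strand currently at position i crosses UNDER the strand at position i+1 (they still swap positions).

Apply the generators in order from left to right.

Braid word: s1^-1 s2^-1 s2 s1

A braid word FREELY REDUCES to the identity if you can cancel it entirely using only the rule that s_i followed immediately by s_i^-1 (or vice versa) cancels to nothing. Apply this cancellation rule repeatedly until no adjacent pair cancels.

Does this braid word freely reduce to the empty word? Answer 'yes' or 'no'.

Answer: yes

Derivation:
Gen 1 (s1^-1): push. Stack: [s1^-1]
Gen 2 (s2^-1): push. Stack: [s1^-1 s2^-1]
Gen 3 (s2): cancels prior s2^-1. Stack: [s1^-1]
Gen 4 (s1): cancels prior s1^-1. Stack: []
Reduced word: (empty)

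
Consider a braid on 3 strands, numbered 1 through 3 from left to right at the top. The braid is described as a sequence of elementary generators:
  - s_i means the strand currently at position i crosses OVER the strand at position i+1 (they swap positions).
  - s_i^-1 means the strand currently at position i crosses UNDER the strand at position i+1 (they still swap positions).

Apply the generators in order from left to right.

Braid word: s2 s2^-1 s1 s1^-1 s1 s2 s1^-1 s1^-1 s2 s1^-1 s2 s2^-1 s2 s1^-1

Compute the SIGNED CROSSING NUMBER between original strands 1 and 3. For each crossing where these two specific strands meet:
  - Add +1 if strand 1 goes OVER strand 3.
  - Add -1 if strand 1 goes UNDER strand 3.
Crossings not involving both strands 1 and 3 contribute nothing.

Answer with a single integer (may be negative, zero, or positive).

Answer: -1

Derivation:
Gen 1: crossing 2x3. Both 1&3? no. Sum: 0
Gen 2: crossing 3x2. Both 1&3? no. Sum: 0
Gen 3: crossing 1x2. Both 1&3? no. Sum: 0
Gen 4: crossing 2x1. Both 1&3? no. Sum: 0
Gen 5: crossing 1x2. Both 1&3? no. Sum: 0
Gen 6: 1 over 3. Both 1&3? yes. Contrib: +1. Sum: 1
Gen 7: crossing 2x3. Both 1&3? no. Sum: 1
Gen 8: crossing 3x2. Both 1&3? no. Sum: 1
Gen 9: 3 over 1. Both 1&3? yes. Contrib: -1. Sum: 0
Gen 10: crossing 2x1. Both 1&3? no. Sum: 0
Gen 11: crossing 2x3. Both 1&3? no. Sum: 0
Gen 12: crossing 3x2. Both 1&3? no. Sum: 0
Gen 13: crossing 2x3. Both 1&3? no. Sum: 0
Gen 14: 1 under 3. Both 1&3? yes. Contrib: -1. Sum: -1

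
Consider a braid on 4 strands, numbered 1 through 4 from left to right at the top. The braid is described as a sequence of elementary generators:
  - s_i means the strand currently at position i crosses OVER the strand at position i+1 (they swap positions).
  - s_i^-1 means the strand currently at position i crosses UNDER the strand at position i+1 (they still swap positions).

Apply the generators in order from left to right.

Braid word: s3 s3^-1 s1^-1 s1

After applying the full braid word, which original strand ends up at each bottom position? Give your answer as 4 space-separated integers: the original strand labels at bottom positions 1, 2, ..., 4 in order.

Answer: 1 2 3 4

Derivation:
Gen 1 (s3): strand 3 crosses over strand 4. Perm now: [1 2 4 3]
Gen 2 (s3^-1): strand 4 crosses under strand 3. Perm now: [1 2 3 4]
Gen 3 (s1^-1): strand 1 crosses under strand 2. Perm now: [2 1 3 4]
Gen 4 (s1): strand 2 crosses over strand 1. Perm now: [1 2 3 4]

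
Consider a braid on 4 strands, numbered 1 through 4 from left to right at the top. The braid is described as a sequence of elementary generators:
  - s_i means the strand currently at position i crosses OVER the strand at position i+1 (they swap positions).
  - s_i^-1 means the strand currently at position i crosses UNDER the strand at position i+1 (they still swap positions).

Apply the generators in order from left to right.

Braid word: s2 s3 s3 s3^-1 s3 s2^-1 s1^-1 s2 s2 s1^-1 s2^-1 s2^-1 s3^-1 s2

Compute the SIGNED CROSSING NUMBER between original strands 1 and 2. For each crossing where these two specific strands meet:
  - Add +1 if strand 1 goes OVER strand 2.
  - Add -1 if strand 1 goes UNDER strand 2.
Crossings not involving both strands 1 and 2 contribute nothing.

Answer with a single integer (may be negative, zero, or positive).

Gen 1: crossing 2x3. Both 1&2? no. Sum: 0
Gen 2: crossing 2x4. Both 1&2? no. Sum: 0
Gen 3: crossing 4x2. Both 1&2? no. Sum: 0
Gen 4: crossing 2x4. Both 1&2? no. Sum: 0
Gen 5: crossing 4x2. Both 1&2? no. Sum: 0
Gen 6: crossing 3x2. Both 1&2? no. Sum: 0
Gen 7: 1 under 2. Both 1&2? yes. Contrib: -1. Sum: -1
Gen 8: crossing 1x3. Both 1&2? no. Sum: -1
Gen 9: crossing 3x1. Both 1&2? no. Sum: -1
Gen 10: 2 under 1. Both 1&2? yes. Contrib: +1. Sum: 0
Gen 11: crossing 2x3. Both 1&2? no. Sum: 0
Gen 12: crossing 3x2. Both 1&2? no. Sum: 0
Gen 13: crossing 3x4. Both 1&2? no. Sum: 0
Gen 14: crossing 2x4. Both 1&2? no. Sum: 0

Answer: 0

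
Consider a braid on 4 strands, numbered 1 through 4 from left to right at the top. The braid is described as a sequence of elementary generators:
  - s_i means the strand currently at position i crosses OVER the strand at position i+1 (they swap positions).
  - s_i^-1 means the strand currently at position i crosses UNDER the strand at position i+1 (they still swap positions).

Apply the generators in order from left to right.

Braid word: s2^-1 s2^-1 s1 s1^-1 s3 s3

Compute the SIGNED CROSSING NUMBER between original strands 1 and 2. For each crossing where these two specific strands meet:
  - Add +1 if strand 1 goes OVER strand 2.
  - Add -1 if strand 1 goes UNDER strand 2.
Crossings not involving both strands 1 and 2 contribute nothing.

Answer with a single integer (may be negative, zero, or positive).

Answer: 2

Derivation:
Gen 1: crossing 2x3. Both 1&2? no. Sum: 0
Gen 2: crossing 3x2. Both 1&2? no. Sum: 0
Gen 3: 1 over 2. Both 1&2? yes. Contrib: +1. Sum: 1
Gen 4: 2 under 1. Both 1&2? yes. Contrib: +1. Sum: 2
Gen 5: crossing 3x4. Both 1&2? no. Sum: 2
Gen 6: crossing 4x3. Both 1&2? no. Sum: 2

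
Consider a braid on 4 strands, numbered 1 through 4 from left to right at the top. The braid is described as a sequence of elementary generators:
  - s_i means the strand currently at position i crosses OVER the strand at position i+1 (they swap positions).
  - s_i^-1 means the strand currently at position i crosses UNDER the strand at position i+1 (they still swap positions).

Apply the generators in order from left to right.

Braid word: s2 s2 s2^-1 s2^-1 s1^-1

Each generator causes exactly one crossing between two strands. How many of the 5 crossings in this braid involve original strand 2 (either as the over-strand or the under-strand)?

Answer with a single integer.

Gen 1: crossing 2x3. Involves strand 2? yes. Count so far: 1
Gen 2: crossing 3x2. Involves strand 2? yes. Count so far: 2
Gen 3: crossing 2x3. Involves strand 2? yes. Count so far: 3
Gen 4: crossing 3x2. Involves strand 2? yes. Count so far: 4
Gen 5: crossing 1x2. Involves strand 2? yes. Count so far: 5

Answer: 5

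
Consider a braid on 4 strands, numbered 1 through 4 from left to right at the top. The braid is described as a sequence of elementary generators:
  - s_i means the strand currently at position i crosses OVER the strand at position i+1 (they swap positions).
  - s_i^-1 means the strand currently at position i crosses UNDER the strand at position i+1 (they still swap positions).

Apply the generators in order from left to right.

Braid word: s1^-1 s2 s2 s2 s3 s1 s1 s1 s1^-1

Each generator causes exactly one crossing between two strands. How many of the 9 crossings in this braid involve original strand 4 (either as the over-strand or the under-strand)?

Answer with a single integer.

Gen 1: crossing 1x2. Involves strand 4? no. Count so far: 0
Gen 2: crossing 1x3. Involves strand 4? no. Count so far: 0
Gen 3: crossing 3x1. Involves strand 4? no. Count so far: 0
Gen 4: crossing 1x3. Involves strand 4? no. Count so far: 0
Gen 5: crossing 1x4. Involves strand 4? yes. Count so far: 1
Gen 6: crossing 2x3. Involves strand 4? no. Count so far: 1
Gen 7: crossing 3x2. Involves strand 4? no. Count so far: 1
Gen 8: crossing 2x3. Involves strand 4? no. Count so far: 1
Gen 9: crossing 3x2. Involves strand 4? no. Count so far: 1

Answer: 1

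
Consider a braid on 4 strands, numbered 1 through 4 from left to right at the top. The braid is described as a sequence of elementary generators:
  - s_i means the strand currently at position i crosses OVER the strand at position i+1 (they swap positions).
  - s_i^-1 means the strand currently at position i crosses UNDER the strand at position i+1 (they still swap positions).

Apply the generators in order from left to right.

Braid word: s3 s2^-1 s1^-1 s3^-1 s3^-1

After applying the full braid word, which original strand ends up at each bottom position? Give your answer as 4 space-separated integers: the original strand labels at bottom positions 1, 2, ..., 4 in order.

Answer: 4 1 2 3

Derivation:
Gen 1 (s3): strand 3 crosses over strand 4. Perm now: [1 2 4 3]
Gen 2 (s2^-1): strand 2 crosses under strand 4. Perm now: [1 4 2 3]
Gen 3 (s1^-1): strand 1 crosses under strand 4. Perm now: [4 1 2 3]
Gen 4 (s3^-1): strand 2 crosses under strand 3. Perm now: [4 1 3 2]
Gen 5 (s3^-1): strand 3 crosses under strand 2. Perm now: [4 1 2 3]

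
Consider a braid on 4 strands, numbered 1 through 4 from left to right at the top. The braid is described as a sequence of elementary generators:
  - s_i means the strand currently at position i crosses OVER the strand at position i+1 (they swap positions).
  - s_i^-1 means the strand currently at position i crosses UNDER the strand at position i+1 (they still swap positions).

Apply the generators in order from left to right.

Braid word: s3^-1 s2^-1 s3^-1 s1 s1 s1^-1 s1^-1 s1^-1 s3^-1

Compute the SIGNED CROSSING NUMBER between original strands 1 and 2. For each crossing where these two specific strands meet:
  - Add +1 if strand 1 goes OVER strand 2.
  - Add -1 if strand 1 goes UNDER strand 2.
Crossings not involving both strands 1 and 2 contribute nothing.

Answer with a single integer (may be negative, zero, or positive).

Answer: 0

Derivation:
Gen 1: crossing 3x4. Both 1&2? no. Sum: 0
Gen 2: crossing 2x4. Both 1&2? no. Sum: 0
Gen 3: crossing 2x3. Both 1&2? no. Sum: 0
Gen 4: crossing 1x4. Both 1&2? no. Sum: 0
Gen 5: crossing 4x1. Both 1&2? no. Sum: 0
Gen 6: crossing 1x4. Both 1&2? no. Sum: 0
Gen 7: crossing 4x1. Both 1&2? no. Sum: 0
Gen 8: crossing 1x4. Both 1&2? no. Sum: 0
Gen 9: crossing 3x2. Both 1&2? no. Sum: 0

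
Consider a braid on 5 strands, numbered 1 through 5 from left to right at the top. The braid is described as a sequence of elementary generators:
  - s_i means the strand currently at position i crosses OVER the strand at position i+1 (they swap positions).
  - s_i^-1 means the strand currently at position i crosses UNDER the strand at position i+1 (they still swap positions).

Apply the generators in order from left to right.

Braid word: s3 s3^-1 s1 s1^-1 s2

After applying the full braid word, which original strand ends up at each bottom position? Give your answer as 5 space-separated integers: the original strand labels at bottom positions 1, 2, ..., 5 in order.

Answer: 1 3 2 4 5

Derivation:
Gen 1 (s3): strand 3 crosses over strand 4. Perm now: [1 2 4 3 5]
Gen 2 (s3^-1): strand 4 crosses under strand 3. Perm now: [1 2 3 4 5]
Gen 3 (s1): strand 1 crosses over strand 2. Perm now: [2 1 3 4 5]
Gen 4 (s1^-1): strand 2 crosses under strand 1. Perm now: [1 2 3 4 5]
Gen 5 (s2): strand 2 crosses over strand 3. Perm now: [1 3 2 4 5]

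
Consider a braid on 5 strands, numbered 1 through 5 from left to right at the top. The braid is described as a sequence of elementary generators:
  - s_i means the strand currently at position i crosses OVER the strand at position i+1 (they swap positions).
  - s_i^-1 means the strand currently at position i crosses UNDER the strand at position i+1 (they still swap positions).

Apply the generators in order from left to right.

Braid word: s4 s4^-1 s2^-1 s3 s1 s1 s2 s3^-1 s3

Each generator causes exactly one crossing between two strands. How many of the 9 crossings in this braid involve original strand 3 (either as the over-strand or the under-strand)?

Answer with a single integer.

Answer: 6

Derivation:
Gen 1: crossing 4x5. Involves strand 3? no. Count so far: 0
Gen 2: crossing 5x4. Involves strand 3? no. Count so far: 0
Gen 3: crossing 2x3. Involves strand 3? yes. Count so far: 1
Gen 4: crossing 2x4. Involves strand 3? no. Count so far: 1
Gen 5: crossing 1x3. Involves strand 3? yes. Count so far: 2
Gen 6: crossing 3x1. Involves strand 3? yes. Count so far: 3
Gen 7: crossing 3x4. Involves strand 3? yes. Count so far: 4
Gen 8: crossing 3x2. Involves strand 3? yes. Count so far: 5
Gen 9: crossing 2x3. Involves strand 3? yes. Count so far: 6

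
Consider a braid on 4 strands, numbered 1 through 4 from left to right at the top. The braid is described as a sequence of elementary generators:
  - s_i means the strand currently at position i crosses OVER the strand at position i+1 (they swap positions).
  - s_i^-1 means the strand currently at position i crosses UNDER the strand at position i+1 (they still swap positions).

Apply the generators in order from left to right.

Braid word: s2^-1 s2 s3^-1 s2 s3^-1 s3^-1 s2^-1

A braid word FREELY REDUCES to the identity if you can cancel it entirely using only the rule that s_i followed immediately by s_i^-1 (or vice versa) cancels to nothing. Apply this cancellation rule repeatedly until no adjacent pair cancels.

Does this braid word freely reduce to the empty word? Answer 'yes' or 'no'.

Gen 1 (s2^-1): push. Stack: [s2^-1]
Gen 2 (s2): cancels prior s2^-1. Stack: []
Gen 3 (s3^-1): push. Stack: [s3^-1]
Gen 4 (s2): push. Stack: [s3^-1 s2]
Gen 5 (s3^-1): push. Stack: [s3^-1 s2 s3^-1]
Gen 6 (s3^-1): push. Stack: [s3^-1 s2 s3^-1 s3^-1]
Gen 7 (s2^-1): push. Stack: [s3^-1 s2 s3^-1 s3^-1 s2^-1]
Reduced word: s3^-1 s2 s3^-1 s3^-1 s2^-1

Answer: no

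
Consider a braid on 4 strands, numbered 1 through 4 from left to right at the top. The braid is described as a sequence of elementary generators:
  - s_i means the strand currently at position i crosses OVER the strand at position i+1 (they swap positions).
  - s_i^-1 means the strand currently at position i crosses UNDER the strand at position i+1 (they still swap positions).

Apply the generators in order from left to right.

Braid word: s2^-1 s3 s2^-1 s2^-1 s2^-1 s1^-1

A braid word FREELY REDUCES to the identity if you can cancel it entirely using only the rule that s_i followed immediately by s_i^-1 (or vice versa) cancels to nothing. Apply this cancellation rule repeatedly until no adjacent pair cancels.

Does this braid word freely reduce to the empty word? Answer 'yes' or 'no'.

Gen 1 (s2^-1): push. Stack: [s2^-1]
Gen 2 (s3): push. Stack: [s2^-1 s3]
Gen 3 (s2^-1): push. Stack: [s2^-1 s3 s2^-1]
Gen 4 (s2^-1): push. Stack: [s2^-1 s3 s2^-1 s2^-1]
Gen 5 (s2^-1): push. Stack: [s2^-1 s3 s2^-1 s2^-1 s2^-1]
Gen 6 (s1^-1): push. Stack: [s2^-1 s3 s2^-1 s2^-1 s2^-1 s1^-1]
Reduced word: s2^-1 s3 s2^-1 s2^-1 s2^-1 s1^-1

Answer: no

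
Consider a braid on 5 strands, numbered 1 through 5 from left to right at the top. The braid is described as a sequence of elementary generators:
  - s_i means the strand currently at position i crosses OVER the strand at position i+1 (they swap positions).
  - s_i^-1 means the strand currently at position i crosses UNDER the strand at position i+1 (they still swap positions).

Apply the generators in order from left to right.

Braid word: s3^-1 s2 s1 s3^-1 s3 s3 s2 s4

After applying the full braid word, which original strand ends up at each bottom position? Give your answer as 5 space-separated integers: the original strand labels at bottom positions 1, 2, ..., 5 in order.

Gen 1 (s3^-1): strand 3 crosses under strand 4. Perm now: [1 2 4 3 5]
Gen 2 (s2): strand 2 crosses over strand 4. Perm now: [1 4 2 3 5]
Gen 3 (s1): strand 1 crosses over strand 4. Perm now: [4 1 2 3 5]
Gen 4 (s3^-1): strand 2 crosses under strand 3. Perm now: [4 1 3 2 5]
Gen 5 (s3): strand 3 crosses over strand 2. Perm now: [4 1 2 3 5]
Gen 6 (s3): strand 2 crosses over strand 3. Perm now: [4 1 3 2 5]
Gen 7 (s2): strand 1 crosses over strand 3. Perm now: [4 3 1 2 5]
Gen 8 (s4): strand 2 crosses over strand 5. Perm now: [4 3 1 5 2]

Answer: 4 3 1 5 2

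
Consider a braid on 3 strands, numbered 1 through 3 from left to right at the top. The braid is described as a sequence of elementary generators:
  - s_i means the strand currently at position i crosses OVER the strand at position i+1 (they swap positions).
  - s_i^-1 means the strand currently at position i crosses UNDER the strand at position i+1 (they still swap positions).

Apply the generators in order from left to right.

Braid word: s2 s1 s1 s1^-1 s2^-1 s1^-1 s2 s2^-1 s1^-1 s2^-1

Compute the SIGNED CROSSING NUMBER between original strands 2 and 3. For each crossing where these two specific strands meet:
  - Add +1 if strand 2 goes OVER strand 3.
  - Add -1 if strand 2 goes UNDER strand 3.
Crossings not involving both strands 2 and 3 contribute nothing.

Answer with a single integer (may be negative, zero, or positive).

Answer: 1

Derivation:
Gen 1: 2 over 3. Both 2&3? yes. Contrib: +1. Sum: 1
Gen 2: crossing 1x3. Both 2&3? no. Sum: 1
Gen 3: crossing 3x1. Both 2&3? no. Sum: 1
Gen 4: crossing 1x3. Both 2&3? no. Sum: 1
Gen 5: crossing 1x2. Both 2&3? no. Sum: 1
Gen 6: 3 under 2. Both 2&3? yes. Contrib: +1. Sum: 2
Gen 7: crossing 3x1. Both 2&3? no. Sum: 2
Gen 8: crossing 1x3. Both 2&3? no. Sum: 2
Gen 9: 2 under 3. Both 2&3? yes. Contrib: -1. Sum: 1
Gen 10: crossing 2x1. Both 2&3? no. Sum: 1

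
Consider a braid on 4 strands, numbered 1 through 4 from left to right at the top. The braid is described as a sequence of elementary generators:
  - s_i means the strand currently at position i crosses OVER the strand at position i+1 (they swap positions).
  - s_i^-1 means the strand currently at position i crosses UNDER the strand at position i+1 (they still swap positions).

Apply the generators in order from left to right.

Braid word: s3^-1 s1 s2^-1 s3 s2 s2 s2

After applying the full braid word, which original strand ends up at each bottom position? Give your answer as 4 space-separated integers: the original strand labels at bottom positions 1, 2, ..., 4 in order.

Gen 1 (s3^-1): strand 3 crosses under strand 4. Perm now: [1 2 4 3]
Gen 2 (s1): strand 1 crosses over strand 2. Perm now: [2 1 4 3]
Gen 3 (s2^-1): strand 1 crosses under strand 4. Perm now: [2 4 1 3]
Gen 4 (s3): strand 1 crosses over strand 3. Perm now: [2 4 3 1]
Gen 5 (s2): strand 4 crosses over strand 3. Perm now: [2 3 4 1]
Gen 6 (s2): strand 3 crosses over strand 4. Perm now: [2 4 3 1]
Gen 7 (s2): strand 4 crosses over strand 3. Perm now: [2 3 4 1]

Answer: 2 3 4 1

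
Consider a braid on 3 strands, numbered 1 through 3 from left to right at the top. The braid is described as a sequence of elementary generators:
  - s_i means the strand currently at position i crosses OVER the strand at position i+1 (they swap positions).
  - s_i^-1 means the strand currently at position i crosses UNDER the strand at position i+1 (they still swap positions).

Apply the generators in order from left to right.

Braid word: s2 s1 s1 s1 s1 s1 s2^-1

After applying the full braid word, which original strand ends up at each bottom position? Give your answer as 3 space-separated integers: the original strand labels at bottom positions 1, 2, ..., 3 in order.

Gen 1 (s2): strand 2 crosses over strand 3. Perm now: [1 3 2]
Gen 2 (s1): strand 1 crosses over strand 3. Perm now: [3 1 2]
Gen 3 (s1): strand 3 crosses over strand 1. Perm now: [1 3 2]
Gen 4 (s1): strand 1 crosses over strand 3. Perm now: [3 1 2]
Gen 5 (s1): strand 3 crosses over strand 1. Perm now: [1 3 2]
Gen 6 (s1): strand 1 crosses over strand 3. Perm now: [3 1 2]
Gen 7 (s2^-1): strand 1 crosses under strand 2. Perm now: [3 2 1]

Answer: 3 2 1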